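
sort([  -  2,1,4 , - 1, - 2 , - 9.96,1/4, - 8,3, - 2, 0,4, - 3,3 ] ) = [ - 9.96, - 8,-3,-2, - 2,  -  2,-1,0,1/4 , 1,3, 3,4,4 ] 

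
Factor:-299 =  - 13^1 * 23^1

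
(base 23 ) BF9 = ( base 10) 6173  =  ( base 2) 1100000011101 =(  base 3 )22110122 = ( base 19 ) h1h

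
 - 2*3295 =-6590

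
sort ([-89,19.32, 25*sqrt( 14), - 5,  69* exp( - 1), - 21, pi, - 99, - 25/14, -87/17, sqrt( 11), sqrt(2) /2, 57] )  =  [ - 99, - 89, - 21, - 87/17, - 5,  -  25/14, sqrt(2)/2,pi, sqrt(11), 19.32, 69*exp ( - 1), 57, 25*sqrt(14) ]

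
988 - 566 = 422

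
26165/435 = 60+13/87 =60.15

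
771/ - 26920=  - 771/26920 = -0.03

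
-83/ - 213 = 83/213 = 0.39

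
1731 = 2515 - 784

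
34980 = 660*53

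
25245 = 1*25245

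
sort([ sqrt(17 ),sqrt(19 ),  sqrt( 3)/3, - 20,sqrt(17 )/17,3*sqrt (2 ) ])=[ - 20,sqrt( 17) /17, sqrt( 3 )/3,sqrt( 17 ) , 3*sqrt( 2) , sqrt( 19 ) ]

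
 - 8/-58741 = 8/58741=0.00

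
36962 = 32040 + 4922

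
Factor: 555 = 3^1  *  5^1*37^1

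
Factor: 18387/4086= 9/2= 2^ ( - 1)* 3^2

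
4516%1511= 1494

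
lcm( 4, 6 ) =12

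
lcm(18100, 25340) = 126700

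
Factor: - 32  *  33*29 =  - 30624 = - 2^5*3^1*11^1*29^1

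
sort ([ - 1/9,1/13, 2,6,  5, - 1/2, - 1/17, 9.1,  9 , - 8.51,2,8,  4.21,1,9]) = [ - 8.51, - 1/2, - 1/9, -1/17,  1/13, 1,2,2,4.21, 5, 6,8, 9, 9,9.1]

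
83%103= 83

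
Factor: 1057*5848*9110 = 56311970960 = 2^4*5^1*7^1*17^1*43^1*151^1*911^1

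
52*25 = 1300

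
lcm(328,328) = 328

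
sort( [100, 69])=[ 69,100] 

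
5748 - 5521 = 227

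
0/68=0 = 0.00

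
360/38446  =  180/19223   =  0.01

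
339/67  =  5+4/67= 5.06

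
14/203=2/29=0.07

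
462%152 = 6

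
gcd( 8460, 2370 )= 30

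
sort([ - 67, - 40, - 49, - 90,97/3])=[ - 90,-67,  -  49, - 40, 97/3]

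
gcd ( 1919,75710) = 1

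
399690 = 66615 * 6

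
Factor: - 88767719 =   -  88767719^1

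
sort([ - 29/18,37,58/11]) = [- 29/18,58/11, 37]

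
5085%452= 113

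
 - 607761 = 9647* (-63)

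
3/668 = 3/668=0.00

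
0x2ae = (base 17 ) 266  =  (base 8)1256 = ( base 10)686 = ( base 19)1H2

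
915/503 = 1+412/503 = 1.82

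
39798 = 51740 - 11942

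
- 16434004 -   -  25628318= 9194314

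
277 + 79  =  356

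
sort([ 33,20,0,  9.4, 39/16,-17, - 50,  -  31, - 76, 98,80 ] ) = [ - 76,-50, - 31, - 17,0,39/16, 9.4,20,33 , 80,98 ] 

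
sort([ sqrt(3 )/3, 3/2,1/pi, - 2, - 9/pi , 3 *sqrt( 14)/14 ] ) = [  -  9/pi, - 2,1/pi,sqrt( 3)/3,3*sqrt(14 )/14,3/2]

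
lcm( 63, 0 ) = 0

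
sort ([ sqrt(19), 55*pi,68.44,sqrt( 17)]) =[sqrt(17),sqrt( 19),68.44,55 * pi]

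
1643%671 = 301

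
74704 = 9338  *8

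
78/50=39/25 = 1.56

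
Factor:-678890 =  - 2^1*5^1*29^1*2341^1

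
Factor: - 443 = -443^1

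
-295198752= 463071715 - 758270467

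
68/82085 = 68/82085 = 0.00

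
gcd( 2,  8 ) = 2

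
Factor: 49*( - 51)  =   - 3^1 * 7^2*17^1 = - 2499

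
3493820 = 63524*55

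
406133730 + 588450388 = 994584118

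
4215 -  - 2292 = 6507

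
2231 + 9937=12168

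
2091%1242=849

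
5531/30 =5531/30 = 184.37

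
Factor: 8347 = 17^1*491^1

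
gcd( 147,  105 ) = 21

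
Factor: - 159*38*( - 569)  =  2^1*3^1 *19^1*53^1*569^1=3437898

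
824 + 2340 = 3164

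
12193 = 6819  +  5374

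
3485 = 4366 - 881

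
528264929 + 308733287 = 836998216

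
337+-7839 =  - 7502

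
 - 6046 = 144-6190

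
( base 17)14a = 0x16f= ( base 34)AR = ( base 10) 367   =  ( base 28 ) d3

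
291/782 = 291/782=0.37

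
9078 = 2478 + 6600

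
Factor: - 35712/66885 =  - 2^7 *3^1*5^( - 1) * 7^( - 3) * 13^(-1 ) * 31^1 = - 11904/22295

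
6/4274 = 3/2137 = 0.00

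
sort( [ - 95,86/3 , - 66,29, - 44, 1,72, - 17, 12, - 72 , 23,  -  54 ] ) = [ - 95, - 72, - 66, - 54, - 44, - 17, 1, 12, 23,86/3, 29,  72]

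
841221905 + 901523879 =1742745784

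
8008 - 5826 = 2182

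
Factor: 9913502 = 2^1*911^1*5441^1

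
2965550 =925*3206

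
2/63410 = 1/31705 = 0.00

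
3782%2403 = 1379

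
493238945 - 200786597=292452348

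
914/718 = 457/359 = 1.27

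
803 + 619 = 1422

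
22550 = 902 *25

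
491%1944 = 491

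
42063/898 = 46 +755/898 = 46.84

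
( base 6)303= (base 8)157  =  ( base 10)111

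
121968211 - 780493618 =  - 658525407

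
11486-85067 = -73581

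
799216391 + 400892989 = 1200109380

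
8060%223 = 32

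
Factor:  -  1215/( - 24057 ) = 5/99 = 3^( - 2) * 5^1 * 11^( - 1 ) 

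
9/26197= 9/26197 = 0.00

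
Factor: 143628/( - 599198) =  - 71814/299599=- 2^1 * 3^1*29^( - 1)*10331^ (-1) * 11969^1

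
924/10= 92 + 2/5 = 92.40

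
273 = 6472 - 6199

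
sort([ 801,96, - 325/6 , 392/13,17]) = [ - 325/6, 17, 392/13 , 96, 801 ] 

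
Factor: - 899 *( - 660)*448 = 2^8 * 3^1*5^1*7^1*11^1*29^1*31^1 = 265816320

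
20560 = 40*514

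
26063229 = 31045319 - 4982090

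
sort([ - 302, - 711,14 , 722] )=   [-711, - 302,14,722] 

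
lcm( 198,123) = 8118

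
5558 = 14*397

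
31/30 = 31/30  =  1.03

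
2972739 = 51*58289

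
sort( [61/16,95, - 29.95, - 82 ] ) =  [ - 82, -29.95, 61/16,95]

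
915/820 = 1 + 19/164 = 1.12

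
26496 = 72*368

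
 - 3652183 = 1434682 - 5086865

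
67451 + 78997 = 146448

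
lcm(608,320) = 6080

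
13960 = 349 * 40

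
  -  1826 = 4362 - 6188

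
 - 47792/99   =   - 47792/99= - 482.75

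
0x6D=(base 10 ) 109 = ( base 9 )131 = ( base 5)414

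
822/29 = 822/29 = 28.34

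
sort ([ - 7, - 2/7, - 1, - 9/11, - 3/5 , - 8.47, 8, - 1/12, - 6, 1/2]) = [ - 8.47, - 7, - 6, -1, - 9/11, - 3/5, - 2/7,  -  1/12, 1/2,8 ]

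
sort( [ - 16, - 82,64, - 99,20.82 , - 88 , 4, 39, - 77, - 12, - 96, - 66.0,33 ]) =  [- 99, - 96, - 88, - 82, - 77, - 66.0, - 16, - 12,4,20.82,33, 39, 64 ]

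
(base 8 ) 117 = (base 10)79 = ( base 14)59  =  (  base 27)2p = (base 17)4B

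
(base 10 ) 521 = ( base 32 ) g9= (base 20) 161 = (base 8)1011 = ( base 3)201022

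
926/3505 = 926/3505= 0.26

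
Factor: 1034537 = 7^2*43^1*491^1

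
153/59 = 2  +  35/59 =2.59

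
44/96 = 11/24 = 0.46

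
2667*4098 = 10929366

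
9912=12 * 826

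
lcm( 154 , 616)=616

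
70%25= 20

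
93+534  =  627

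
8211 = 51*161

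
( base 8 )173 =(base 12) A3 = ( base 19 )69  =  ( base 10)123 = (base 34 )3L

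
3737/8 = 467  +  1/8  =  467.12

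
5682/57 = 99 + 13/19 =99.68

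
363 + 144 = 507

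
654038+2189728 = 2843766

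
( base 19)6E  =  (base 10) 128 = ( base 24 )58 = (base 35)3N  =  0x80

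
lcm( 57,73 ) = 4161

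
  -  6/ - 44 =3/22  =  0.14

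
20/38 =10/19 = 0.53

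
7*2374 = 16618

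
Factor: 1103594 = 2^1*197^1*2801^1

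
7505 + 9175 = 16680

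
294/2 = 147  =  147.00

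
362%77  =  54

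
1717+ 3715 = 5432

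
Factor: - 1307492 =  - 2^2  *  326873^1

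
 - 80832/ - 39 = 2072+ 8/13 = 2072.62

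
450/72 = 25/4  =  6.25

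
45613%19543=6527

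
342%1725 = 342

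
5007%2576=2431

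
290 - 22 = 268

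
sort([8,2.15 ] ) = [2.15,8 ] 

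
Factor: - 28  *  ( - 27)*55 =2^2*3^3*5^1 * 7^1 * 11^1 =41580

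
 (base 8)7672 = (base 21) 92f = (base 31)45r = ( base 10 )4026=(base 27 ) 5E3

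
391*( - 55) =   -  21505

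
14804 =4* 3701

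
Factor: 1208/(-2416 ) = -1/2 = - 2^(-1 ) 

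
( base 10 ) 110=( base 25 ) 4a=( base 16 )6E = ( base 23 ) 4i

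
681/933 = 227/311 = 0.73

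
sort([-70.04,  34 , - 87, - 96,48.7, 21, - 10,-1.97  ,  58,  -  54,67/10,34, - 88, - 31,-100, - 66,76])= [-100,  -  96,- 88,-87, - 70.04,-66,-54, - 31,-10 , - 1.97,67/10,21 , 34, 34,48.7, 58, 76] 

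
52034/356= 146 + 29/178   =  146.16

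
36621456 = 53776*681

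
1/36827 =1/36827=0.00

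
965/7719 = 965/7719 = 0.13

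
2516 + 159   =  2675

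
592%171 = 79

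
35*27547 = 964145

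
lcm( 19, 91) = 1729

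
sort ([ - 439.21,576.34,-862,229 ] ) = [ - 862, -439.21,229,576.34]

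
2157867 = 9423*229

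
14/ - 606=  -  7/303 = - 0.02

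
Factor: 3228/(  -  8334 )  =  -538/1389 = -2^1*3^ ( - 1)*269^1*463^( - 1)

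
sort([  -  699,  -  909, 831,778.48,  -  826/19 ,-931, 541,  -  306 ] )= [- 931, - 909, - 699,  -  306, -826/19,541,778.48,831]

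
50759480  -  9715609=41043871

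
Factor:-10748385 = -3^2*5^1*238853^1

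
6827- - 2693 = 9520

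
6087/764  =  7 + 739/764 = 7.97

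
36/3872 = 9/968 = 0.01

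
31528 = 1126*28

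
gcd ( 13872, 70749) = 3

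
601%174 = 79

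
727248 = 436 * 1668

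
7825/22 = 7825/22 = 355.68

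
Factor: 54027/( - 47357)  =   -81/71 =- 3^4 *71^(-1)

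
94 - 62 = 32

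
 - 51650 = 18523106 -18574756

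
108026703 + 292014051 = 400040754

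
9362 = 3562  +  5800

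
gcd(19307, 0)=19307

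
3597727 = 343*10489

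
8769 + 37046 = 45815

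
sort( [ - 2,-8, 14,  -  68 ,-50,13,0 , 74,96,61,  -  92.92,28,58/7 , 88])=[ - 92.92, - 68, - 50, - 8, - 2 , 0 , 58/7,13,14,28,61 , 74, 88, 96]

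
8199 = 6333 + 1866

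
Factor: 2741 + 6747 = 9488 = 2^4*593^1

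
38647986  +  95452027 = 134100013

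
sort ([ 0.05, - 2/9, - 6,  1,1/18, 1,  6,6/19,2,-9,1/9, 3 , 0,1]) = [-9, - 6, - 2/9, 0, 0.05 , 1/18 , 1/9 , 6/19, 1,  1,1,2, 3, 6]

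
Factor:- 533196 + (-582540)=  - 2^3*3^1 * 46489^1 = - 1115736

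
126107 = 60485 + 65622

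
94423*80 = 7553840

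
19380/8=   4845/2 = 2422.50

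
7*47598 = 333186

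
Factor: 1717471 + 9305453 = 2^2*3^1*11^1 * 113^1*739^1  =  11022924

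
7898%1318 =1308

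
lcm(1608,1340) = 8040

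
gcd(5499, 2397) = 141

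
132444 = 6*22074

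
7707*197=1518279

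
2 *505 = 1010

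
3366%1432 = 502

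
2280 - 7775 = - 5495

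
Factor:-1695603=-3^1 *7^1*13^1*6211^1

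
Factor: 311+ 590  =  901  =  17^1 * 53^1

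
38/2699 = 38/2699 = 0.01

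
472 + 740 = 1212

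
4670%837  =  485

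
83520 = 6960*12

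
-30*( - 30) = 900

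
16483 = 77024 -60541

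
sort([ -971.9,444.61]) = [ - 971.9,444.61]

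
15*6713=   100695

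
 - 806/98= - 403/49= - 8.22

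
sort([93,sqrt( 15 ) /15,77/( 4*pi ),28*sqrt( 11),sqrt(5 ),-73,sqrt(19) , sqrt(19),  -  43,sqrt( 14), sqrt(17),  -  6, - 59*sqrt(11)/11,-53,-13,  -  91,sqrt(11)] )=[-91, - 73,  -  53 , - 43, - 59*sqrt(11)/11,  -  13, -6,  sqrt(15 )/15,sqrt(5), sqrt( 11),sqrt(14 ),sqrt(17),sqrt( 19 ), sqrt(19),77/(4*pi), 28*sqrt( 11 ) , 93]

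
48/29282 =24/14641 =0.00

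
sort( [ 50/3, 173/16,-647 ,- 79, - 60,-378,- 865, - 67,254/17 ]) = [  -  865,- 647, - 378,-79, - 67,-60,173/16,254/17 , 50/3 ] 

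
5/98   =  5/98=0.05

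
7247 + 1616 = 8863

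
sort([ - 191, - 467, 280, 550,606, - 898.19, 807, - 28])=[ - 898.19, - 467, - 191, - 28,280, 550, 606,807]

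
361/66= 361/66=5.47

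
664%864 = 664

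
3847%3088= 759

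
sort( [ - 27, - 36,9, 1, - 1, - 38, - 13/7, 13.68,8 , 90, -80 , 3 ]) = [ - 80, - 38, - 36, -27, - 13/7, - 1, 1,  3,8 , 9 , 13.68,90]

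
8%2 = 0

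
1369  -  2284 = -915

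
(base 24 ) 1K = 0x2C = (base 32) 1c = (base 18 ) 28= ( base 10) 44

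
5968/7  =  5968/7 = 852.57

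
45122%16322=12478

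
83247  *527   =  43871169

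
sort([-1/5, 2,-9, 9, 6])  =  [ - 9, - 1/5, 2,6, 9] 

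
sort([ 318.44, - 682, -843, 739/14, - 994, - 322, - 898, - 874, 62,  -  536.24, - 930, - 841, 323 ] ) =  [- 994,-930,-898, - 874, - 843, - 841, -682, - 536.24, - 322,  739/14, 62,318.44, 323 ]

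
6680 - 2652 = 4028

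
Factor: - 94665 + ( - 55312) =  - 149977  =  -47^1*3191^1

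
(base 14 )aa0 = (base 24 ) 3fc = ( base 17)749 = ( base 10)2100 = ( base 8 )4064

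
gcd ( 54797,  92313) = 1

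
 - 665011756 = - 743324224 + 78312468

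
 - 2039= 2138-4177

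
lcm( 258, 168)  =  7224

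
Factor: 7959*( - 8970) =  - 71392230=- 2^1*3^2*5^1*7^1*13^1*  23^1*379^1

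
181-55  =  126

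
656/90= 328/45 = 7.29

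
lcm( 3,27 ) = 27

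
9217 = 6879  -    -  2338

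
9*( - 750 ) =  - 6750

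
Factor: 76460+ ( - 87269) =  - 10809  =  - 3^2*1201^1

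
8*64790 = 518320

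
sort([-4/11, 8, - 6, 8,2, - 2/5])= [ - 6 , - 2/5,-4/11,2, 8,8 ] 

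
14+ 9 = 23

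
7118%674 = 378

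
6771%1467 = 903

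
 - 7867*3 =-23601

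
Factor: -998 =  - 2^1*499^1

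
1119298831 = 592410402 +526888429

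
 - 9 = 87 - 96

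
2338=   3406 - 1068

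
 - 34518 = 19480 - 53998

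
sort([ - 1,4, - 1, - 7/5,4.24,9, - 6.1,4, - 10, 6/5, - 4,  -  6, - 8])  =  [ - 10 , - 8, - 6.1,  -  6, - 4, - 7/5,-1, - 1, 6/5, 4, 4,4.24,9 ]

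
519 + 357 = 876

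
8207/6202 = 8207/6202 = 1.32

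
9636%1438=1008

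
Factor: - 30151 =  - 11^1*2741^1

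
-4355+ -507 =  - 4862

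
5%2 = 1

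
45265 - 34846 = 10419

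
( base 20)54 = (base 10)104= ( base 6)252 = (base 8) 150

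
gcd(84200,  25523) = 1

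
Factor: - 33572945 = -5^1*7^1*959227^1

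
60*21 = 1260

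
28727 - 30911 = -2184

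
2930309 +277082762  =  280013071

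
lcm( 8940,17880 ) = 17880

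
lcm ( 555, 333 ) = 1665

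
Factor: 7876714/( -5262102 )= - 3^( - 2)*283^(- 1 )*1033^(-1)*3938357^1 = -3938357/2631051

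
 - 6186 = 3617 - 9803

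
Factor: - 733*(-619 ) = 453727 = 619^1*733^1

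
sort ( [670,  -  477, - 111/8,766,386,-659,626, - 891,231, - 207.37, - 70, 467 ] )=[ - 891, - 659, - 477  , - 207.37,-70, - 111/8, 231, 386,467, 626, 670,766]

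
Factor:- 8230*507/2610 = -139087/87= - 3^( - 1)*13^2*29^( - 1 ) * 823^1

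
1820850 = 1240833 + 580017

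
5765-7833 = - 2068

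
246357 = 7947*31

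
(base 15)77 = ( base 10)112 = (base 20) 5C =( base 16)70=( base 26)48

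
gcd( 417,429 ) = 3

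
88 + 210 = 298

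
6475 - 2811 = 3664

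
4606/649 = 7  +  63/649 = 7.10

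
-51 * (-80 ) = 4080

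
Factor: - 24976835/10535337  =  -3^(  -  2)*5^1  *  13^1*384259^1*1170593^( -1 )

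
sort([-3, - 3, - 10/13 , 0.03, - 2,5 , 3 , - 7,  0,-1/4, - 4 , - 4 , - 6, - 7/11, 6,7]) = [ - 7, - 6, - 4, - 4, - 3 , - 3,- 2, - 10/13, - 7/11 , - 1/4,0,0.03 , 3, 5,6, 7]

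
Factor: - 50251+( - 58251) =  - 2^1*54251^1 = -108502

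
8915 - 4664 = 4251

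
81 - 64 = 17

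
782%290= 202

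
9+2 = 11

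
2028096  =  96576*21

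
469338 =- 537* ( - 874 )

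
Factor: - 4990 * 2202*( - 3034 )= 2^3*3^1*5^1*37^1*41^1*367^1*499^1=   33337531320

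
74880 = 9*8320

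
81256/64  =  10157/8 = 1269.62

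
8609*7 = 60263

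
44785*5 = 223925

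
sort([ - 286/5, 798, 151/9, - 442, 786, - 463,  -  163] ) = [ - 463, - 442, - 163, - 286/5, 151/9 , 786,798]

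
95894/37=95894/37 =2591.73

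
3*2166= 6498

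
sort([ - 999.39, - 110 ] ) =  [ - 999.39, - 110]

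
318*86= 27348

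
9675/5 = 1935 = 1935.00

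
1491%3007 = 1491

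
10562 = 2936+7626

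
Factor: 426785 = 5^1 * 17^1*5021^1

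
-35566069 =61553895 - 97119964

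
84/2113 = 84/2113 = 0.04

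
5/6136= 5/6136 = 0.00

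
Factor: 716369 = 491^1*1459^1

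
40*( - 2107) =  - 84280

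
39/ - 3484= - 3/268 = - 0.01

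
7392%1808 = 160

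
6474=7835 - 1361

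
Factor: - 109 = -109^1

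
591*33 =19503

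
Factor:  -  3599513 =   -  41^1*87793^1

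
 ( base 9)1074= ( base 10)796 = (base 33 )O4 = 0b1100011100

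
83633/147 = 83633/147=568.93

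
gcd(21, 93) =3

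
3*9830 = 29490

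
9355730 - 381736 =8973994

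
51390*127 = 6526530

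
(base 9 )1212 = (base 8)1606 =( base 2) 1110000110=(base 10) 902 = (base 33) rb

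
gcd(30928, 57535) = 1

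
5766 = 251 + 5515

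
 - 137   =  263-400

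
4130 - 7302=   -  3172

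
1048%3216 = 1048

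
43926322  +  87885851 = 131812173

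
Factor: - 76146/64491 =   -  98/83 = - 2^1*7^2*83^(-1)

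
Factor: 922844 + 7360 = 930204 = 2^2*3^6*  11^1*29^1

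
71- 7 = 64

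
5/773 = 5/773 =0.01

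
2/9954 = 1/4977 = 0.00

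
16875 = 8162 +8713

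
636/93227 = 12/1759 = 0.01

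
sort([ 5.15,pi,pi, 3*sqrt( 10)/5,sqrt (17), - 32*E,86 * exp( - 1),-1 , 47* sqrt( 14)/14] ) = [ - 32*E, - 1,  3 *sqrt(10)/5,pi,pi, sqrt(17),5.15,47*sqrt(14)/14, 86*exp( - 1) ] 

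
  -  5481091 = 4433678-9914769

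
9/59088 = 3/19696 = 0.00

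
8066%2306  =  1148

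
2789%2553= 236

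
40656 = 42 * 968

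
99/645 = 33/215   =  0.15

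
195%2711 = 195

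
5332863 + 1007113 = 6339976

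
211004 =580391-369387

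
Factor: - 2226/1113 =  - 2 = -2^1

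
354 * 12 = 4248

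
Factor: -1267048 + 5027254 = 3760206= 2^1 * 3^1*626701^1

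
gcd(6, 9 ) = 3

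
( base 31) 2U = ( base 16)5C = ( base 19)4g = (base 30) 32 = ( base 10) 92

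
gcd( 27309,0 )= 27309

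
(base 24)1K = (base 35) 19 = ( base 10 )44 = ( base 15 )2e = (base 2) 101100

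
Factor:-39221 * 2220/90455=  -  2^2 *3^1 * 7^1 * 13^1*37^1*79^ (-1 )*229^(- 1 ) * 431^1 = - 17414124/18091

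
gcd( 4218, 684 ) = 114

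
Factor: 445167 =3^2*49463^1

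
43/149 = 43/149 =0.29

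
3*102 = 306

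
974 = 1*974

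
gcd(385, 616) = 77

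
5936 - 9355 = - 3419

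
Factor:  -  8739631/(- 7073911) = 13^( -1 ) * 101^1* 263^(- 1)*2069^(-1)*86531^1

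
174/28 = 6+3/14  =  6.21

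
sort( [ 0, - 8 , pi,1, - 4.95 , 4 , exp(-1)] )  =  [ - 8 ,-4.95,0,exp (  -  1 ), 1, pi,4]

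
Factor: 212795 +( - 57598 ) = 7^1*22171^1 = 155197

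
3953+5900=9853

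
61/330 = 61/330 = 0.18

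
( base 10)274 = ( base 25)AO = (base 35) 7T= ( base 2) 100010010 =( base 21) d1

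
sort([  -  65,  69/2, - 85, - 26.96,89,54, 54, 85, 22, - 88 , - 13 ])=[ - 88, - 85, - 65  , - 26.96, - 13,22, 69/2, 54, 54, 85, 89]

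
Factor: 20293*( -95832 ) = -1944718776 = - 2^3*3^2*7^1*11^3*13^1*223^1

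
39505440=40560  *974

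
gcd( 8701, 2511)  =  1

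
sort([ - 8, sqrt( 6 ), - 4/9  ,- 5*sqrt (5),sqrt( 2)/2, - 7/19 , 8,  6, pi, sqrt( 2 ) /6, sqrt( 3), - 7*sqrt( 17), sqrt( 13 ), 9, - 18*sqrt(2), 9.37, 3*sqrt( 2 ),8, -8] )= [ - 7*sqrt( 17), - 18*sqrt(2), - 5 * sqrt(5),  -  8,- 8, - 4/9,  -  7/19, sqrt (2)/6,sqrt(2 ) /2 , sqrt( 3 ), sqrt( 6), pi, sqrt( 13 ), 3*sqrt( 2 ), 6,8, 8,9, 9.37 ] 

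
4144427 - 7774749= - 3630322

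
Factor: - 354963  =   - 3^1 * 7^1*16903^1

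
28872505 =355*81331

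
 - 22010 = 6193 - 28203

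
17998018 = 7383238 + 10614780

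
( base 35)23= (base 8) 111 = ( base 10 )73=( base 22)37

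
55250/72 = 27625/36  =  767.36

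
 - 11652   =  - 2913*4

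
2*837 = 1674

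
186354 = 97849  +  88505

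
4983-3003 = 1980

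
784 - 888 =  - 104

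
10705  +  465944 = 476649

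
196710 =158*1245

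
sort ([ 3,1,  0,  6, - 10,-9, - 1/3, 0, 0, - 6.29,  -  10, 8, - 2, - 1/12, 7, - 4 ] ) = [ - 10, - 10, - 9,  -  6.29, - 4,-2 , - 1/3, - 1/12 , 0, 0,0, 1, 3,6 , 7, 8 ]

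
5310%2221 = 868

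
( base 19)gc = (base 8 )474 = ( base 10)316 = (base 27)BJ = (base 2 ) 100111100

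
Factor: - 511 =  - 7^1*73^1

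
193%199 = 193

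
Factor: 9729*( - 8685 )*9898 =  - 836345020770  =  - 2^1*3^4*5^1*7^2*23^1 * 47^1*101^1*193^1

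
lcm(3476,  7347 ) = 323268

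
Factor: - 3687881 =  - 19^1*67^1* 2897^1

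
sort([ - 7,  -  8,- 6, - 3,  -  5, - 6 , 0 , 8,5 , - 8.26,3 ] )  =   [  -  8.26, - 8, - 7, - 6, - 6, - 5,-3, 0,3, 5, 8 ] 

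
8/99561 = 8/99561 = 0.00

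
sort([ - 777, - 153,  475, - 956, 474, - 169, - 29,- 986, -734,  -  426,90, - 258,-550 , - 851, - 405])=[ - 986, - 956,  -  851,- 777, - 734,-550, - 426, - 405, - 258, - 169, - 153, - 29,90, 474, 475]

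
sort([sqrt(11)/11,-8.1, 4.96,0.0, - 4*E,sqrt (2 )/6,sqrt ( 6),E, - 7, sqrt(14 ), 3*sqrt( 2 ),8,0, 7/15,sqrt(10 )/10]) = [-4*E, - 8.1, - 7, 0.0,0, sqrt( 2) /6,sqrt (11) /11, sqrt(10)/10, 7/15, sqrt(6), E,  sqrt ( 14 )  ,  3*sqrt( 2 ), 4.96, 8]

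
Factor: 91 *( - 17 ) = - 1547 = - 7^1 * 13^1 * 17^1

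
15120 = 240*63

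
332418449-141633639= 190784810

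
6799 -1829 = 4970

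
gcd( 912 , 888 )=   24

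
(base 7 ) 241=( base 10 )127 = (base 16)7F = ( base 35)3M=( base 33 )3S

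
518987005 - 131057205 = 387929800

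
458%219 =20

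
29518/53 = 556 + 50/53 =556.94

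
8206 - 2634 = 5572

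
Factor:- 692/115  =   - 2^2*5^( - 1 )*23^(-1)*173^1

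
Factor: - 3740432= - 2^4 * 233777^1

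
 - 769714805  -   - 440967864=  -  328746941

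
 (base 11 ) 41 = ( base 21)23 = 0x2d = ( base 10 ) 45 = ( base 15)30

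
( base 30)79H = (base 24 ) BAB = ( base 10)6587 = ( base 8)14673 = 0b1100110111011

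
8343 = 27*309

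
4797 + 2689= 7486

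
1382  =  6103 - 4721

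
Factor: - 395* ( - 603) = 3^2*5^1*67^1 * 79^1 = 238185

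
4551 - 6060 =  - 1509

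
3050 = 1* 3050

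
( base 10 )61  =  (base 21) 2j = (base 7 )115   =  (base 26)29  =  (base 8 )75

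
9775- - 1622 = 11397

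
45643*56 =2556008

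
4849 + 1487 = 6336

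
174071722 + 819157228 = 993228950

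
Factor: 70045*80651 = 5649199295 = 5^1*14009^1*80651^1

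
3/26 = 3/26 = 0.12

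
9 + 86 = 95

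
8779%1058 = 315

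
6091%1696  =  1003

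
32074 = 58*553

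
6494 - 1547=4947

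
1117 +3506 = 4623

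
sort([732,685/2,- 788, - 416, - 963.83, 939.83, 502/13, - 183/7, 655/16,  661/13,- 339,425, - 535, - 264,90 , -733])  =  [ - 963.83, - 788, - 733, - 535, - 416,  -  339, - 264, - 183/7, 502/13,  655/16,661/13 , 90,685/2 , 425, 732,939.83] 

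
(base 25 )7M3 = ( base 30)5e8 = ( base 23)976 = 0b1001101000000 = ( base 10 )4928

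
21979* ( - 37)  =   - 813223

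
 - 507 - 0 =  - 507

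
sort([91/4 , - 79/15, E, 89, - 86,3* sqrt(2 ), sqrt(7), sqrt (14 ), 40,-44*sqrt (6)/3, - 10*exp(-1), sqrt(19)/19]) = [ - 86, - 44*sqrt( 6 )/3, - 79/15,-10*exp( - 1) , sqrt(19 )/19, sqrt(7 ),E,sqrt( 14),3*sqrt( 2 ),91/4,40,89]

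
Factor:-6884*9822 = -67614648 = - 2^3*3^1 * 1637^1*1721^1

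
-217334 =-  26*8359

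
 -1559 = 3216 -4775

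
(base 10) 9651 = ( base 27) d6c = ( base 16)25b3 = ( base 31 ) A1A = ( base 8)22663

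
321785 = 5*64357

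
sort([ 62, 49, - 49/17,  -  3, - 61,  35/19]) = [- 61, - 3, - 49/17, 35/19, 49, 62 ] 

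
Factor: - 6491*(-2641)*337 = 19^1*139^1* 337^1 * 6491^1=5777100347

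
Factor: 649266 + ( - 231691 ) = 417575= 5^2*16703^1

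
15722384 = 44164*356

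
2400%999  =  402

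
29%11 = 7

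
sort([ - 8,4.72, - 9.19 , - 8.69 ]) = [ - 9.19, - 8.69, - 8, 4.72]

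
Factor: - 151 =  - 151^1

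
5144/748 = 1286/187 = 6.88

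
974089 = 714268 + 259821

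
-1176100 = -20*58805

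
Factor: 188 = 2^2*47^1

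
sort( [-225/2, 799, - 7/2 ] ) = [ - 225/2,  -  7/2, 799]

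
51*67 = 3417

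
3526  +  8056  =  11582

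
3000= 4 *750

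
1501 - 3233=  - 1732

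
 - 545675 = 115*( - 4745) 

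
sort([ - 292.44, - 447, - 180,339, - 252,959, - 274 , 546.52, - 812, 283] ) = [ -812,- 447 , - 292.44,  -  274, - 252, - 180, 283,339  ,  546.52, 959 ] 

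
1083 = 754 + 329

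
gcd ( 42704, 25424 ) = 16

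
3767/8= 470+ 7/8 = 470.88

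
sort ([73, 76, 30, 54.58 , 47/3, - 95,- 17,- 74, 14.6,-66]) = [ - 95, - 74, - 66, - 17,  14.6, 47/3,30, 54.58, 73, 76] 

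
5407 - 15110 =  - 9703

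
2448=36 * 68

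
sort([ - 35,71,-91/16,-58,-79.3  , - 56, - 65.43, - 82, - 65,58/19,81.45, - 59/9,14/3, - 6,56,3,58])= [ - 82,  -  79.3, -65.43, - 65  , - 58,-56, -35, - 59/9 ,-6, - 91/16, 3, 58/19 , 14/3, 56, 58,71,81.45] 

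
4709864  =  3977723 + 732141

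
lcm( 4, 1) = 4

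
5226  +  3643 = 8869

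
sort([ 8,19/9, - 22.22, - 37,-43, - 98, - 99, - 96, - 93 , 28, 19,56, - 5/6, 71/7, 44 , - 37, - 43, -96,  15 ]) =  [ -99, - 98, - 96, - 96,  -  93 , - 43 , - 43, -37,-37, - 22.22,-5/6 , 19/9, 8,71/7, 15,19,28,44,56 ] 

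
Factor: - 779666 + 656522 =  - 123144 = - 2^3*3^1 * 7^1 * 733^1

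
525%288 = 237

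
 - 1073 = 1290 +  - 2363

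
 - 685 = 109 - 794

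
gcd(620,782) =2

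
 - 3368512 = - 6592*511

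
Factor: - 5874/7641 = - 1958/2547  =  - 2^1*3^(  -  2 )*11^1*89^1*283^( - 1 ) 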